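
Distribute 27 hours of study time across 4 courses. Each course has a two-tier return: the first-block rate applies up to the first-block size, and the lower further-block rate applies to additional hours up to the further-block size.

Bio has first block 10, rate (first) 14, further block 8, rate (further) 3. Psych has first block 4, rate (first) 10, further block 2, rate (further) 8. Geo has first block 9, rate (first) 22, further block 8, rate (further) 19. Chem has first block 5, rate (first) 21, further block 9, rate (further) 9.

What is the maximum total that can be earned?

Order all 8 blocks by rate: Geo/T1 22 > Chem/T1 21 > Geo/T2 19 > Bio/T1 14 > Psych/T1 10 > Chem/T2 9 > Psych/T2 8 > Bio/T2 3.
Fill Geo T1 block (9 at 22) → 18 left.
Fill Chem T1 block (5 at 21) → 13 left.
Fill Geo T2 block (8 at 19) → 5 left.
5 remain; put them into Bio T1 at 14.
Total = 22×9 + 21×5 + 19×8 + 14×5 = 525.

525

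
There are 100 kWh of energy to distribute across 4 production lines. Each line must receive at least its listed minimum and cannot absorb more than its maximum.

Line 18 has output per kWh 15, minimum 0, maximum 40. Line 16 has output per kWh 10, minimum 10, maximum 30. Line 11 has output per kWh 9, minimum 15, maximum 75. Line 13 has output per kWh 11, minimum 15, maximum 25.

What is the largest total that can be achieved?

Meeting every minimum uses 0+10+15+15 = 40 kWh, leaving 60.
Rank by output per kWh: Line 18 15 > Line 13 11 > Line 16 10 > Line 11 9.
Give Line 18 40 more to hit its cap of 40 ; 20 left.
Line 13 takes 10 more to reach its cap of 25 ; 10 left.
Only 10 left; Line 16 takes them to reach 20.
Total = 15×40 + 10×20 + 9×15 + 11×25 = 1210.

1210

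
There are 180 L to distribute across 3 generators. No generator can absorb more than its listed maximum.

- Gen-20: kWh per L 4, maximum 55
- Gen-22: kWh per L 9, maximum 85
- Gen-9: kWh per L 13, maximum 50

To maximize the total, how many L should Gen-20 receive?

45

Order the generators by kWh per L: Gen-9 13 > Gen-22 9 > Gen-20 4.
Gen-9: +50 to 50 (cap) — 130 left.
Gen-22 takes 85 to reach its cap of 85 — 45 left.
Gen-20 has room for 55 but only 45 remain, so it gets 45.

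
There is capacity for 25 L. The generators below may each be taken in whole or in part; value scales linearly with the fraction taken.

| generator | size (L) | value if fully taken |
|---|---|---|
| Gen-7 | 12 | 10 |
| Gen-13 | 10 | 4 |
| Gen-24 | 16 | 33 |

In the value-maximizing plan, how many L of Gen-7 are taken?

Best value per unit of size first: Gen-24 33/16≈2.06, Gen-7 10/12≈0.833, Gen-13 4/10≈0.4.
All 16 L of Gen-24 fit (value 33) → 9 remain.
9 L left: a 9/12 share of Gen-7 gives 10×9/12 = 7.5.

9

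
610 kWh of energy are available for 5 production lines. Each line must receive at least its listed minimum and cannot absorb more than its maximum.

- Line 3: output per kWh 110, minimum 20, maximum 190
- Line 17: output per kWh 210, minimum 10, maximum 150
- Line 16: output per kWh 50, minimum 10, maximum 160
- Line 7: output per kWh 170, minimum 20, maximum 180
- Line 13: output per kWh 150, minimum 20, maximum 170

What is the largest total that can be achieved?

99100

Meeting every minimum uses 20+10+10+20+20 = 80 kWh, leaving 530.
Rank by output per kWh: Line 17 210 > Line 7 170 > Line 13 150 > Line 3 110 > Line 16 50.
Line 17 takes 140 more to reach its cap of 150 ; 390 left.
Give Line 7 160 more to hit its cap of 180 ; 230 left.
Give Line 13 150 more to hit its cap of 170 ; 80 left.
Line 3: +80 (room for 170) → 100. Pool exhausted.
Total = 110×100 + 210×150 + 50×10 + 170×180 + 150×170 = 99100.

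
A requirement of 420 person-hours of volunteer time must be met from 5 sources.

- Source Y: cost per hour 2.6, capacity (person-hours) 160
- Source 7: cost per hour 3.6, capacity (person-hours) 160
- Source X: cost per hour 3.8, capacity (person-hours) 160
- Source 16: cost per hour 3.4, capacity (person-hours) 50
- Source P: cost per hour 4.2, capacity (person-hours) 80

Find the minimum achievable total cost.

Fill from the cheapest source first.
Take 160 from Source Y at 2.6 ; need 260 more.
Source 16 (3.4): use full 50 ; 210 person-hours to go.
Source 7 (3.6): use full 160 ; 50 person-hours to go.
Take 50 from Source X at 3.8 to finish.
Source P: unused.
Cost = 160×2.6 + 50×3.4 + 160×3.6 + 50×3.8 = 1352.

1352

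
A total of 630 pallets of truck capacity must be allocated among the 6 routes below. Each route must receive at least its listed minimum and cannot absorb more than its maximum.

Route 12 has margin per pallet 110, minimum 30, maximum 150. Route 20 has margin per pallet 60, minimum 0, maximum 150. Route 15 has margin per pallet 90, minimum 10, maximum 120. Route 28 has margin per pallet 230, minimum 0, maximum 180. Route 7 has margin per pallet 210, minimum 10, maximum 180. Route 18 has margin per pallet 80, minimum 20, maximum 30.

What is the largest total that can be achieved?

106300

Meeting every minimum uses 30+0+10+0+10+20 = 70 pallets, leaving 560.
Highest margin per pallet first: Route 28 230 > Route 7 210 > Route 12 110 > Route 15 90 > Route 18 80 > Route 20 60.
Route 28: +180 to 180 (cap) → 380 left.
Route 7: +170 to 180 (cap) → 210 left.
Route 12: +120 to 150 (cap) → 90 left.
Route 15: +90 (room for 110) → 100. Pool exhausted.
Total = 110×150 + 90×100 + 230×180 + 210×180 + 80×20 = 106300.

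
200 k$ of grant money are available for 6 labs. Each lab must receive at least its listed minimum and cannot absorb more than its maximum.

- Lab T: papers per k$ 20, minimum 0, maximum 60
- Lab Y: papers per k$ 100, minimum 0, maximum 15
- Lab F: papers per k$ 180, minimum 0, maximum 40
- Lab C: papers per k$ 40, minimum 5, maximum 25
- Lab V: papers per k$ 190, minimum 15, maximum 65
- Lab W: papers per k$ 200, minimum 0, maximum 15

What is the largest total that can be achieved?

Meeting every minimum uses 0+0+0+5+15+0 = 20 k$, leaving 180.
Highest papers per k$ first: Lab W 200 > Lab V 190 > Lab F 180 > Lab Y 100 > Lab C 40 > Lab T 20.
Lab W takes 15 more to reach its cap of 15 ; 165 left.
Lab V takes 50 more to reach its cap of 65 ; 115 left.
Lab F takes 40 more to reach its cap of 40 ; 75 left.
Lab Y: +15 to 15 (cap) ; 60 left.
Give Lab C 20 more to hit its cap of 25 ; 40 left.
Lab T: +40 (room for 60) → 40. Pool exhausted.
Total = 20×40 + 100×15 + 180×40 + 40×25 + 190×65 + 200×15 = 25850.

25850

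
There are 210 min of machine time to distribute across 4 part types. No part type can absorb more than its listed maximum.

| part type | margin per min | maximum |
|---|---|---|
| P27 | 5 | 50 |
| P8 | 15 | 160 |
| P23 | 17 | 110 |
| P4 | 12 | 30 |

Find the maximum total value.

3370

Order the part types by margin per min: P23 17 > P8 15 > P4 12 > P27 5.
P23: +110 to 110 (cap) — 100 left.
P8 has room for 160 but only 100 remain, so it gets 100.
Total = 15×100 + 17×110 = 3370.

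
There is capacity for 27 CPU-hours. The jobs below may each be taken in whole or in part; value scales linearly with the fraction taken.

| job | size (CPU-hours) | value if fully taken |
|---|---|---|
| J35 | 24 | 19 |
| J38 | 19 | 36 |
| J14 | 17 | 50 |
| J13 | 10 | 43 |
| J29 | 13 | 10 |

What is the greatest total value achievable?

Sort by value density: J13 43/10≈4.3, J14 50/17≈2.94, J38 36/19≈1.89, J35 19/24≈0.792, J29 10/13≈0.769.
All 10 CPU-hours of J13 fit (value 43) → 17 remain.
All 17 CPU-hours of J14 fit (value 50) → 0 remain.
Total value = 93.

93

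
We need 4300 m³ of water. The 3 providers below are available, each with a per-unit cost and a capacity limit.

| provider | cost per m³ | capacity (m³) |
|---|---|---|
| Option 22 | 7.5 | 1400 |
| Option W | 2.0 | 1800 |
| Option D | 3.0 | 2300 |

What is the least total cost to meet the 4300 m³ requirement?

Use providers in increasing cost order.
Take 1800 from Option W at 2.0 → need 2500 more.
Option D (3.0): use full 2300 → 200 m³ to go.
Option 22 (7.5): take the remaining 200 → done.
Cost = 1800×2.0 + 2300×3.0 + 200×7.5 = 12000.

12000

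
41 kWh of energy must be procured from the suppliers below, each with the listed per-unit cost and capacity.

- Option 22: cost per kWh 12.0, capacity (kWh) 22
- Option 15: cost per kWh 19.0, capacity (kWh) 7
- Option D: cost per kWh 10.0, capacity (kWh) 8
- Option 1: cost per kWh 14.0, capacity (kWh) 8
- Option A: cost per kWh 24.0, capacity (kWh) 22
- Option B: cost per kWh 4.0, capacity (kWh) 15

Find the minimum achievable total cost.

356

Fill from the cheapest supplier first.
Option B at 4.0: take all 15 kWh — 26 still needed.
Take 8 from Option D at 10.0 — need 18 more.
Take 18 from Option 22 at 12.0 to finish.
Option 1, Option 15, Option A: unused.
Cost = 15×4.0 + 8×10.0 + 18×12.0 = 356.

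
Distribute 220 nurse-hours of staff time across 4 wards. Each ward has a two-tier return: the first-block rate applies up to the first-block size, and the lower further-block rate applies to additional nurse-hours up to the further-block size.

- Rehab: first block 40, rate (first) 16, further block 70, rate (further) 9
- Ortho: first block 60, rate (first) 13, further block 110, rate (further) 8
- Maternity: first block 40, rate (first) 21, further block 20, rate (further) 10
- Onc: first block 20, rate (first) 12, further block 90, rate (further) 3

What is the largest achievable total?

Order all 8 blocks by rate: Maternity/T1 21 > Rehab/T1 16 > Ortho/T1 13 > Onc/T1 12 > Maternity/T2 10 > Rehab/T2 9 > Ortho/T2 8 > Onc/T2 3.
Maternity T1 at 21: fill all 40 → 180 left.
Rehab/T1 (16): +40 → 140 left.
Ortho/T1 (13): +60 → 80 left.
Onc T1 at 12: fill all 20 → 60 left.
Maternity/T2 (10): +20 → 40 left.
40 remain; put them into Rehab T2 at 9.
Total = 21×40 + 16×40 + 13×60 + 12×20 + 10×20 + 9×40 = 3060.

3060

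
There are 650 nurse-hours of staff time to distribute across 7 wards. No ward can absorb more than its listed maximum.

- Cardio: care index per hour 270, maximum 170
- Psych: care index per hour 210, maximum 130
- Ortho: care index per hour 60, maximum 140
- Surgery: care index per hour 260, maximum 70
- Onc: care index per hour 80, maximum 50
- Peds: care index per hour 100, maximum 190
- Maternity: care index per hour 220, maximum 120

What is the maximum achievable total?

133800

Rank by care index per hour: Cardio 270 > Surgery 260 > Maternity 220 > Psych 210 > Peds 100 > Onc 80 > Ortho 60.
Give Cardio 170 to hit its cap of 170 — 480 left.
Surgery takes 70 to reach its cap of 70 — 410 left.
Maternity takes 120 to reach its cap of 120 — 290 left.
Psych takes 130 to reach its cap of 130 — 160 left.
Peds: +160 (room for 190) → 160. Pool exhausted.
Total = 270×170 + 210×130 + 260×70 + 100×160 + 220×120 = 133800.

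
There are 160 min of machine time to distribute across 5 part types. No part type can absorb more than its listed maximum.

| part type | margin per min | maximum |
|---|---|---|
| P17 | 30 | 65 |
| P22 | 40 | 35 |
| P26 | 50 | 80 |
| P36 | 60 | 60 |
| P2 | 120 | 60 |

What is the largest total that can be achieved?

Highest margin per min first: P2 120 > P36 60 > P26 50 > P22 40 > P17 30.
P2 takes 60 to reach its cap of 60 → 100 left.
P36: +60 to 60 (cap) → 40 left.
P26 has room for 80 but only 40 remain, so it gets 40.
Total = 50×40 + 60×60 + 120×60 = 12800.

12800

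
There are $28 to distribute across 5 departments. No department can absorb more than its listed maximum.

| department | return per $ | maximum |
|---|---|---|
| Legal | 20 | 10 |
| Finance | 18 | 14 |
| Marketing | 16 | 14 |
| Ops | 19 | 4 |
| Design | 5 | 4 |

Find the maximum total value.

Rank by return per $: Legal 20 > Ops 19 > Finance 18 > Marketing 16 > Design 5.
Legal: +10 to 10 (cap) ; 18 left.
Ops takes 4 to reach its cap of 4 ; 14 left.
Finance takes 14 to reach its cap of 14 ; 0 left.
Total = 20×10 + 18×14 + 19×4 = 528.

528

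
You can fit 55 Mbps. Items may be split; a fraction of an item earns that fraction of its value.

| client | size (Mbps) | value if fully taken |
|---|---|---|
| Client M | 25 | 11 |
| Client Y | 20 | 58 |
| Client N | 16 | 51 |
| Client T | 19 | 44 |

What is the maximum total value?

Sort by value density: Client N 51/16≈3.19, Client Y 58/20≈2.9, Client T 44/19≈2.32, Client M 11/25≈0.44.
Take all of Client N (16 Mbps, value 51) — 39 Mbps left.
Take all of Client Y (20 Mbps, value 58) — 19 Mbps left.
All 19 Mbps of Client T fit (value 44) — 0 remain.
Total value = 153.

153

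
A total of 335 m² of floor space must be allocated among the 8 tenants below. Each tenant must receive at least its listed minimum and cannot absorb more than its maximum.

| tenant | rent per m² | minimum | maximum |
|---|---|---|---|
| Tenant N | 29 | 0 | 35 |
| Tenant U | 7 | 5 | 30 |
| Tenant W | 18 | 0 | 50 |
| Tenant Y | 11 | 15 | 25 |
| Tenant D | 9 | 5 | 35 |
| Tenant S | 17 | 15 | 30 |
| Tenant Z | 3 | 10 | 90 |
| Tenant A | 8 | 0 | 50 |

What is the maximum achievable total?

3865

Meeting every minimum uses 0+5+0+15+5+15+10+0 = 50 m², leaving 285.
Rank by rent per m²: Tenant N 29 > Tenant W 18 > Tenant S 17 > Tenant Y 11 > Tenant D 9 > Tenant A 8 > Tenant U 7 > Tenant Z 3.
Give Tenant N 35 more to hit its cap of 35 → 250 left.
Give Tenant W 50 more to hit its cap of 50 → 200 left.
Tenant S: +15 to 30 (cap) → 185 left.
Tenant Y takes 10 more to reach its cap of 25 → 175 left.
Tenant D takes 30 more to reach its cap of 35 → 145 left.
Tenant A takes 50 more to reach its cap of 50 → 95 left.
Tenant U: +25 to 30 (cap) → 70 left.
Only 70 left; Tenant Z takes them to reach 80.
Total = 29×35 + 7×30 + 18×50 + 11×25 + 9×35 + 17×30 + 3×80 + 8×50 = 3865.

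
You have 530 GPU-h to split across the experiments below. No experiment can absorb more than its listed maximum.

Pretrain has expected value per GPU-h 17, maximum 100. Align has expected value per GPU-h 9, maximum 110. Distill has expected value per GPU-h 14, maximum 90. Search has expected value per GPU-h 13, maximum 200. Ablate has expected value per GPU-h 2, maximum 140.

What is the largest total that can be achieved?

Order the experiments by expected value per GPU-h: Pretrain 17 > Distill 14 > Search 13 > Align 9 > Ablate 2.
Give Pretrain 100 to hit its cap of 100 — 430 left.
Distill: +90 to 90 (cap) — 340 left.
Search takes 200 to reach its cap of 200 — 140 left.
Align: +110 to 110 (cap) — 30 left.
Ablate: +30 (room for 140) → 30. Pool exhausted.
Total = 17×100 + 9×110 + 14×90 + 13×200 + 2×30 = 6610.

6610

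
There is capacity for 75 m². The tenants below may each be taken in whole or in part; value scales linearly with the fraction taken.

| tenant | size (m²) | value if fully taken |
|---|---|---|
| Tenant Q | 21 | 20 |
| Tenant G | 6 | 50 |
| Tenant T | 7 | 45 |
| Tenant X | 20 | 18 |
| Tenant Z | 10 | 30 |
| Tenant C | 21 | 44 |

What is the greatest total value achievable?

Sort by value density: Tenant G 50/6≈8.33, Tenant T 45/7≈6.43, Tenant Z 30/10≈3, Tenant C 44/21≈2.1, Tenant Q 20/21≈0.952, Tenant X 18/20≈0.9.
Tenant G: take in full, 6 m² for value 50 → 69 left.
Take all of Tenant T (7 m², value 45) → 62 m² left.
Take all of Tenant Z (10 m², value 30) → 52 m² left.
Take all of Tenant C (21 m², value 44) → 31 m² left.
Tenant Q: take in full, 21 m² for value 20 → 10 left.
Fill the last 10 m² with part of Tenant X: 10/20 of it earns 9.
Total value = 198.

198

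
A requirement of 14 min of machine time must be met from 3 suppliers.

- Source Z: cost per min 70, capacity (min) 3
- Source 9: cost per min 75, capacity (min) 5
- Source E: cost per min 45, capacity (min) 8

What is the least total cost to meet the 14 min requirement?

795

Use suppliers in increasing cost order.
Source E at 45: take all 8 min — 6 still needed.
Source Z (70): use full 3 — 3 min to go.
Source 9 (75): take the remaining 3 — done.
Cost = 8×45 + 3×70 + 3×75 = 795.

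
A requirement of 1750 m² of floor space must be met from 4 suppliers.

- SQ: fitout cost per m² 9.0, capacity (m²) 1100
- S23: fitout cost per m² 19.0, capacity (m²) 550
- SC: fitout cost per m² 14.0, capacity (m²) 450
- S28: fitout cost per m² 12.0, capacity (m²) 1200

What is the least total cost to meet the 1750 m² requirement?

17700

Fill from the cheapest supplier first.
SQ at 9.0: take all 1100 m² → 650 still needed.
Take 650 from S28 at 12.0 to finish.
SC, S23: unused.
Cost = 1100×9.0 + 650×12.0 = 17700.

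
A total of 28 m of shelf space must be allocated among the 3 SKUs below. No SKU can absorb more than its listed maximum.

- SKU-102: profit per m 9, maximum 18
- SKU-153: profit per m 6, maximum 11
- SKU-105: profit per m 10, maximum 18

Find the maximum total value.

Rank by profit per m: SKU-105 10 > SKU-102 9 > SKU-153 6.
SKU-105 takes 18 to reach its cap of 18 — 10 left.
SKU-102 has room for 18 but only 10 remain, so it gets 10.
Total = 9×10 + 10×18 = 270.

270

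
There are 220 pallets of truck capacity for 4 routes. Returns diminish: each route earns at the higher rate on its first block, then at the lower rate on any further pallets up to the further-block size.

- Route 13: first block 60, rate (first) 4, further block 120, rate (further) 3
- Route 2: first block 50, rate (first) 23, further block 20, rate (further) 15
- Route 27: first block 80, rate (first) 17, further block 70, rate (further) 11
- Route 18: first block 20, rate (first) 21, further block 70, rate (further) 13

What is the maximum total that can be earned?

Treat each block as its own option and order by rate: Route 2/first 23 > Route 18/first 21 > Route 27/first 17 > Route 2/second 15 > Route 18/second 13 > Route 27/second 11 > Route 13/first 4 > Route 13/second 3.
Route 2 first at 23: fill all 50 — 170 left.
Route 18 first at 21: fill all 20 — 150 left.
Route 27 first at 17: fill all 80 — 70 left.
Route 2/second (15): +20 — 50 left.
Route 18 second at 13: only 50 left, fill 50.
Total = 23×50 + 21×20 + 17×80 + 15×20 + 13×50 = 3880.

3880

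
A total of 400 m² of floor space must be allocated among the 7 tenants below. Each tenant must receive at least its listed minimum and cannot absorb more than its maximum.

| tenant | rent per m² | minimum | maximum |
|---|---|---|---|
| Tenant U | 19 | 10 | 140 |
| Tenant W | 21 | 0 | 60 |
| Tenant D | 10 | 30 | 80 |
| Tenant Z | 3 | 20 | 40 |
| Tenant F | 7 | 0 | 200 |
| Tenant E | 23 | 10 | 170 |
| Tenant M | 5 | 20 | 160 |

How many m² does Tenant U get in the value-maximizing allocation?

100

Meeting every minimum uses 10+0+30+20+0+10+20 = 90 m², leaving 310.
Highest rent per m² first: Tenant E 23 > Tenant W 21 > Tenant U 19 > Tenant D 10 > Tenant F 7 > Tenant M 5 > Tenant Z 3.
Tenant E takes 160 more to reach its cap of 170 — 150 left.
Tenant W takes 60 more to reach its cap of 60 — 90 left.
Tenant U has room for 130 more but only 90 remain, so it gets 100.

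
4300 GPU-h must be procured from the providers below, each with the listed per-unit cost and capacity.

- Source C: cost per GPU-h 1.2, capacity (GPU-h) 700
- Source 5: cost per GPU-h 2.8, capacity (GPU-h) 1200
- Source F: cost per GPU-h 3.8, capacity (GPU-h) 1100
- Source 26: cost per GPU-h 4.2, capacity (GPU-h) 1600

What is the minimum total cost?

13840

Fill from the cheapest provider first.
Source C at 1.2: take all 700 GPU-h ; 3600 still needed.
Take 1200 from Source 5 at 2.8 ; need 2400 more.
Source F at 3.8: take all 1100 GPU-h ; 1300 still needed.
Take 1300 from Source 26 at 4.2 to finish.
Cost = 700×1.2 + 1200×2.8 + 1100×3.8 + 1300×4.2 = 13840.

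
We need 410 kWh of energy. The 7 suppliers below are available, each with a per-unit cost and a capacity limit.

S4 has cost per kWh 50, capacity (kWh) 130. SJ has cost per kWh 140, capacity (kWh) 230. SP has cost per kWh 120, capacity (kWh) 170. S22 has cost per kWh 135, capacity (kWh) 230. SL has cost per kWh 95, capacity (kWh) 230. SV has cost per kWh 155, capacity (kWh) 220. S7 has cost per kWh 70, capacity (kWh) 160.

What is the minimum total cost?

Cheapest first:
S4 at 50: take all 130 kWh ; 280 still needed.
S7 at 70: take all 160 kWh ; 120 still needed.
Take 120 from SL at 95 to finish.
SP, S22, SJ, SV: unused.
Cost = 130×50 + 160×70 + 120×95 = 29100.

29100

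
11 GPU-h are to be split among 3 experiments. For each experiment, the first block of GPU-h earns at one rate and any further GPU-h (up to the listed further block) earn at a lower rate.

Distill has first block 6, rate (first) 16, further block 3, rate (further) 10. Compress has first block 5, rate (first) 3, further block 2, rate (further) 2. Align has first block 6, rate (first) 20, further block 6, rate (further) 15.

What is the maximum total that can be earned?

200

Rank every tier by rate: Align/tier1 20 > Distill/tier1 16 > Align/tier2 15 > Distill/tier2 10 > Compress/tier1 3 > Compress/tier2 2.
Align/tier1 (20): +6 → 5 left.
Distill/tier1: +5 of 6 at 16; pool empty.
Total = 20×6 + 16×5 = 200.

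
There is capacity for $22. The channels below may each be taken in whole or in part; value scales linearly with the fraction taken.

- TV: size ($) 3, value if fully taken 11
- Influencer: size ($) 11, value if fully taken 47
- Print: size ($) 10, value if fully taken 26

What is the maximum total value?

Best value per unit of size first: Influencer 47/11≈4.27, TV 11/3≈3.67, Print 26/10≈2.6.
Take all of Influencer (11 $, value 47) — 11 $ left.
TV: take in full, 3 $ for value 11 — 8 left.
Only 8 $ remain; take 8/10 of Print for value 26×8/10 = 20.8.
Total value = 78.8.

78.8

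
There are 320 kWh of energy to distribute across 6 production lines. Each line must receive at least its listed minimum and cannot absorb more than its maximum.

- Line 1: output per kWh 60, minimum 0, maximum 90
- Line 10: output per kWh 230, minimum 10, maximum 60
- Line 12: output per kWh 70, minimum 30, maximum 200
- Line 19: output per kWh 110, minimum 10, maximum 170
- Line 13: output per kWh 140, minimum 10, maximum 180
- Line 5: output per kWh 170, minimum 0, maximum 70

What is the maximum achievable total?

49900

Meeting every minimum uses 0+10+30+10+10+0 = 60 kWh, leaving 260.
Highest output per kWh first: Line 10 230 > Line 5 170 > Line 13 140 > Line 19 110 > Line 12 70 > Line 1 60.
Line 10 takes 50 more to reach its cap of 60 ; 210 left.
Line 5: +70 to 70 (cap) ; 140 left.
Line 13 has room for 170 more but only 140 remain, so it gets 150.
Total = 230×60 + 70×30 + 110×10 + 140×150 + 170×70 = 49900.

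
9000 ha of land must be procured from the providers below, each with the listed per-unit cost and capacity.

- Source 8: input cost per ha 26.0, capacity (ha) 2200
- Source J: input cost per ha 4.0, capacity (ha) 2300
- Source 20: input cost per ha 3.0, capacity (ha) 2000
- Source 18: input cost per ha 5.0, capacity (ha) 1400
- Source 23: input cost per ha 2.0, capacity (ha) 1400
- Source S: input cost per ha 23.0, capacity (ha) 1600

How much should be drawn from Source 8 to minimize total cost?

300

Cheapest first:
Take 1400 from Source 23 at 2.0 — need 7600 more.
Take 2000 from Source 20 at 3.0 — need 5600 more.
Source J (4.0): use full 2300 — 3300 ha to go.
Source 18 at 5.0: take all 1400 ha — 1900 still needed.
Take 1600 from Source S at 23.0 — need 300 more.
Take 300 from Source 8 at 26.0 to finish.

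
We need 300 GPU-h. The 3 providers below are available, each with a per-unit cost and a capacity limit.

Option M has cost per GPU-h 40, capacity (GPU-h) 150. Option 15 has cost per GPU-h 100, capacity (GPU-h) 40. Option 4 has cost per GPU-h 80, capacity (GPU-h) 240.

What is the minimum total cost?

Fill from the cheapest provider first.
Option M at 40: take all 150 GPU-h — 150 still needed.
Option 4 (80): take the remaining 150 — done.
Option 15: unused.
Cost = 150×40 + 150×80 = 18000.

18000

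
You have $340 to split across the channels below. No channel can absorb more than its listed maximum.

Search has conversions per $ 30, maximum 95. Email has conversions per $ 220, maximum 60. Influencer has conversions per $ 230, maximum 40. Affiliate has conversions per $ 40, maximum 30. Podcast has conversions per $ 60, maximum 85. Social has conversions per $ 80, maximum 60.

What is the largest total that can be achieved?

Rank by conversions per $: Influencer 230 > Email 220 > Social 80 > Podcast 60 > Affiliate 40 > Search 30.
Give Influencer 40 to hit its cap of 40 ; 300 left.
Email takes 60 to reach its cap of 60 ; 240 left.
Social: +60 to 60 (cap) ; 180 left.
Podcast: +85 to 85 (cap) ; 95 left.
Give Affiliate 30 to hit its cap of 30 ; 65 left.
Search has room for 95 but only 65 remain, so it gets 65.
Total = 30×65 + 220×60 + 230×40 + 40×30 + 60×85 + 80×60 = 35450.

35450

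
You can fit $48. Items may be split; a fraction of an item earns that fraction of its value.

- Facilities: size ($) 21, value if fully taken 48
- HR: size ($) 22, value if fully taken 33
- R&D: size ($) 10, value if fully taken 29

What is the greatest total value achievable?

102.5

Sort by value density: R&D 29/10≈2.9, Facilities 48/21≈2.29, HR 33/22≈1.5.
All 10 $ of R&D fit (value 29) ; 38 remain.
Facilities: take in full, 21 $ for value 48 ; 17 left.
Only 17 $ remain; take 17/22 of HR for value 33×17/22 = 25.5.
Total value = 102.5.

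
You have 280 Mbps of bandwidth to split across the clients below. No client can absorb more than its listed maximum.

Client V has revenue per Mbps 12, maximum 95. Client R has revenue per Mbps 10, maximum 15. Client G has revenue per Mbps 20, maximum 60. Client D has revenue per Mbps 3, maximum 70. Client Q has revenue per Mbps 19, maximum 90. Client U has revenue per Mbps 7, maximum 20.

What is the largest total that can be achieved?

Order the clients by revenue per Mbps: Client G 20 > Client Q 19 > Client V 12 > Client R 10 > Client U 7 > Client D 3.
Client G: +60 to 60 (cap) — 220 left.
Client Q: +90 to 90 (cap) — 130 left.
Give Client V 95 to hit its cap of 95 — 35 left.
Client R: +15 to 15 (cap) — 20 left.
Client U takes 20 to reach its cap of 20 — 0 left.
Total = 12×95 + 10×15 + 20×60 + 19×90 + 7×20 = 4340.

4340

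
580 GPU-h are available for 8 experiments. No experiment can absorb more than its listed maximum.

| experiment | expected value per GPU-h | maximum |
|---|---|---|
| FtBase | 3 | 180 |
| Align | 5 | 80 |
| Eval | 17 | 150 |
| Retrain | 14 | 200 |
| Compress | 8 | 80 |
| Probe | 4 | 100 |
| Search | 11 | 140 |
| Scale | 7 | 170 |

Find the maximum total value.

7600

Order the experiments by expected value per GPU-h: Eval 17 > Retrain 14 > Search 11 > Compress 8 > Scale 7 > Align 5 > Probe 4 > FtBase 3.
Eval: +150 to 150 (cap) ; 430 left.
Retrain: +200 to 200 (cap) ; 230 left.
Give Search 140 to hit its cap of 140 ; 90 left.
Compress takes 80 to reach its cap of 80 ; 10 left.
Scale: +10 (room for 170) → 10. Pool exhausted.
Total = 17×150 + 14×200 + 8×80 + 11×140 + 7×10 = 7600.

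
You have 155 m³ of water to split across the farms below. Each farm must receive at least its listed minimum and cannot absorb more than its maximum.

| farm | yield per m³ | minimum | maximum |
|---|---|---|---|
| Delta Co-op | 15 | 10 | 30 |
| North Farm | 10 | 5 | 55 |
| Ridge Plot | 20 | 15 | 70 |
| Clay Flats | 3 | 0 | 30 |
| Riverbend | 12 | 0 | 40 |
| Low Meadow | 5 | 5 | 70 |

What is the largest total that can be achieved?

2455

Meeting every minimum uses 10+5+15+0+0+5 = 35 m³, leaving 120.
Rank by yield per m³: Ridge Plot 20 > Delta Co-op 15 > Riverbend 12 > North Farm 10 > Low Meadow 5 > Clay Flats 3.
Ridge Plot: +55 to 70 (cap) — 65 left.
Give Delta Co-op 20 more to hit its cap of 30 — 45 left.
Riverbend takes 40 more to reach its cap of 40 — 5 left.
Only 5 left; North Farm takes them to reach 10.
Total = 15×30 + 10×10 + 20×70 + 12×40 + 5×5 = 2455.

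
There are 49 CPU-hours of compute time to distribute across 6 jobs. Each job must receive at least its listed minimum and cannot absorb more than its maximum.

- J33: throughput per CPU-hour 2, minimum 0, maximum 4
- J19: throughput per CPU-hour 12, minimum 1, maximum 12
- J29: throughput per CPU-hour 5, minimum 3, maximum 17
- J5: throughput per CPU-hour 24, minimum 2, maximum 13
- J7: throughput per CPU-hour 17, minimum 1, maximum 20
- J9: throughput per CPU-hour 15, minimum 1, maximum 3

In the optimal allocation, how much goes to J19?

Meeting every minimum uses 0+1+3+2+1+1 = 8 CPU-hours, leaving 41.
Order the jobs by throughput per CPU-hour: J5 24 > J7 17 > J9 15 > J19 12 > J29 5 > J33 2.
J5 takes 11 more to reach its cap of 13 — 30 left.
Give J7 19 more to hit its cap of 20 — 11 left.
J9: +2 to 3 (cap) — 9 left.
J19: +9 (room for 11) → 10. Pool exhausted.

10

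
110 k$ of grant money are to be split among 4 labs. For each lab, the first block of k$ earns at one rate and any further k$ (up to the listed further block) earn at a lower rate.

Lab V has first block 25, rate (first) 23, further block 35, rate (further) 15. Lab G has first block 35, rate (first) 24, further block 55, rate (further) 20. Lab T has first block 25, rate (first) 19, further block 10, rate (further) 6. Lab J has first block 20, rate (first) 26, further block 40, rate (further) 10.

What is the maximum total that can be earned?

Order all 8 blocks by rate: Lab J/first 26 > Lab G/first 24 > Lab V/first 23 > Lab G/second 20 > Lab T/first 19 > Lab V/second 15 > Lab J/second 10 > Lab T/second 6.
Lab J/first (26): +20 → 90 left.
Lab G first at 24: fill all 35 → 55 left.
Lab V/first (23): +25 → 30 left.
Lab G second at 20: only 30 left, fill 30.
Total = 26×20 + 24×35 + 23×25 + 20×30 = 2535.

2535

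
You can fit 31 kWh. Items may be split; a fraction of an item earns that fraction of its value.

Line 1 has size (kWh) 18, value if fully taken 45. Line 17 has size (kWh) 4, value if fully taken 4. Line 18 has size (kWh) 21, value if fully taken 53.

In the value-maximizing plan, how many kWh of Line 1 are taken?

Sort by value density: Line 18 53/21≈2.52, Line 1 45/18≈2.5, Line 17 4/4≈1.
All 21 kWh of Line 18 fit (value 53) → 10 remain.
Fill the last 10 kWh with part of Line 1: 10/18 of it earns 25.

10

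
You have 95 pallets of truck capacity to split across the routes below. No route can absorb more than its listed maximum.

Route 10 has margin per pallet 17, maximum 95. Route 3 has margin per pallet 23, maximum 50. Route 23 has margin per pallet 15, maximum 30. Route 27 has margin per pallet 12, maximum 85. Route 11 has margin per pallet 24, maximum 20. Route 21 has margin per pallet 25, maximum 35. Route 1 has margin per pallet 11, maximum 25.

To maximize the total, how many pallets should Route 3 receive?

Order the routes by margin per pallet: Route 21 25 > Route 11 24 > Route 3 23 > Route 10 17 > Route 23 15 > Route 27 12 > Route 1 11.
Route 21 takes 35 to reach its cap of 35 → 60 left.
Route 11 takes 20 to reach its cap of 20 → 40 left.
Route 3: +40 (room for 50) → 40. Pool exhausted.

40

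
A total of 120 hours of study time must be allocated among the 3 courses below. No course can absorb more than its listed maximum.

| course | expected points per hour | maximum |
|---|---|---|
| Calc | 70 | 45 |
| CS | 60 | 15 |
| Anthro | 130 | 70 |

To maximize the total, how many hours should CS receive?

Rank by expected points per hour: Anthro 130 > Calc 70 > CS 60.
Anthro takes 70 to reach its cap of 70 — 50 left.
Calc: +45 to 45 (cap) — 5 left.
CS: +5 (room for 15) → 5. Pool exhausted.

5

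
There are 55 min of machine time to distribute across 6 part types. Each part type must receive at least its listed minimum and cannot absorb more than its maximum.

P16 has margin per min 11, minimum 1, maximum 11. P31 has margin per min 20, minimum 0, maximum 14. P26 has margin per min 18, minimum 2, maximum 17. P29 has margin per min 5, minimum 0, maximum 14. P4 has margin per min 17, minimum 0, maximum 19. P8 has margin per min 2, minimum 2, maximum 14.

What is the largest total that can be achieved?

Meeting every minimum uses 1+0+2+0+0+2 = 5 min, leaving 50.
Order the part types by margin per min: P31 20 > P26 18 > P4 17 > P16 11 > P29 5 > P8 2.
P31: +14 to 14 (cap) ; 36 left.
P26: +15 to 17 (cap) ; 21 left.
P4: +19 to 19 (cap) ; 2 left.
P16 has room for 10 more but only 2 remain, so it gets 3.
Total = 11×3 + 20×14 + 18×17 + 17×19 + 2×2 = 946.

946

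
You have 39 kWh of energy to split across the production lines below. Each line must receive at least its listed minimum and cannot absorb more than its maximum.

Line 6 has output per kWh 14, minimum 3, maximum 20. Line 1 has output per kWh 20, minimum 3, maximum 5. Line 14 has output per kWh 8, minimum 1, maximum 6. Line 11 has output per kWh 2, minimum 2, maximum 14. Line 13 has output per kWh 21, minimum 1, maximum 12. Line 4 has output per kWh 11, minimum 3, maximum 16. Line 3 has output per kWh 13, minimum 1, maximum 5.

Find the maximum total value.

Meeting every minimum uses 3+3+1+2+1+3+1 = 14 kWh, leaving 25.
Order the production lines by output per kWh: Line 13 21 > Line 1 20 > Line 6 14 > Line 3 13 > Line 4 11 > Line 14 8 > Line 11 2.
Line 13: +11 to 12 (cap) → 14 left.
Line 1: +2 to 5 (cap) → 12 left.
Line 6: +12 (room for 17) → 15. Pool exhausted.
Total = 14×15 + 20×5 + 8×1 + 2×2 + 21×12 + 11×3 + 13×1 = 620.

620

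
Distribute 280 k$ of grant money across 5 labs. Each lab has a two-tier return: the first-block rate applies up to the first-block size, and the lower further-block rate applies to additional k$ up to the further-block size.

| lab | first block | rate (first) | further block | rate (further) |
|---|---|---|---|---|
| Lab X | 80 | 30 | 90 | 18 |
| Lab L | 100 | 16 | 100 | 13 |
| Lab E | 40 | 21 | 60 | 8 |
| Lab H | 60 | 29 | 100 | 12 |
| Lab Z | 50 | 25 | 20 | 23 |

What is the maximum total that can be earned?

7230

Rank every tier by rate: Lab X/T1 30 > Lab H/T1 29 > Lab Z/T1 25 > Lab Z/T2 23 > Lab E/T1 21 > Lab X/T2 18 > Lab L/T1 16 > Lab L/T2 13 > Lab H/T2 12 > Lab E/T2 8.
Fill Lab X T1 block (80 at 30) → 200 left.
Lab H/T1 (29): +60 → 140 left.
Lab Z T1 at 25: fill all 50 → 90 left.
Lab Z/T2 (23): +20 → 70 left.
Lab E T1 at 21: fill all 40 → 30 left.
30 remain; put them into Lab X T2 at 18.
Total = 30×80 + 29×60 + 25×50 + 23×20 + 21×40 + 18×30 = 7230.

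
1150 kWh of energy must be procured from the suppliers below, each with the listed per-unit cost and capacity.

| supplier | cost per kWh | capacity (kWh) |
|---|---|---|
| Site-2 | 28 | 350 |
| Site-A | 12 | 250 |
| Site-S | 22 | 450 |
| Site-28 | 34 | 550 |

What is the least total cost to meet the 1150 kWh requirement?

Use suppliers in increasing cost order.
Site-A (12): use full 250 — 900 kWh to go.
Take 450 from Site-S at 22 — need 450 more.
Site-2 (28): use full 350 — 100 kWh to go.
Take 100 from Site-28 at 34 to finish.
Cost = 250×12 + 450×22 + 350×28 + 100×34 = 26100.

26100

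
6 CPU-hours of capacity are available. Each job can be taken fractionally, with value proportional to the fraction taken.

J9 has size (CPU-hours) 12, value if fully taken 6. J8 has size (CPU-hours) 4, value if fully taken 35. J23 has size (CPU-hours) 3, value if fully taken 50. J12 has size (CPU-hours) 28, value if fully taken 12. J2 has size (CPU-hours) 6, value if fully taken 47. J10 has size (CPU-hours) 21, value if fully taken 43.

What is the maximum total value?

Rank by value-to-size ratio: J23 50/3≈16.7, J8 35/4≈8.75, J2 47/6≈7.83, J10 43/21≈2.05, J9 6/12≈0.5, J12 12/28≈0.429.
Take all of J23 (3 CPU-hours, value 50) — 3 CPU-hours left.
Only 3 CPU-hours remain; take 3/4 of J8 for value 35×3/4 = 26.25.
Total value = 76.25.

76.25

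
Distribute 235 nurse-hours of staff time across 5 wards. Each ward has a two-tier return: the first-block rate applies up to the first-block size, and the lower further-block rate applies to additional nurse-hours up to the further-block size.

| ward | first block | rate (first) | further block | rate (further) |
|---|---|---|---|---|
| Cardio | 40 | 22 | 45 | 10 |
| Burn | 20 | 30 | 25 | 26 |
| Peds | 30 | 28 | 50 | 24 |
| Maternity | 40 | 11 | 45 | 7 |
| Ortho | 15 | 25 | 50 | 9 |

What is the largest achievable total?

5135

Treat each block as its own option and order by rate: Burn/tier1 30 > Peds/tier1 28 > Burn/tier2 26 > Ortho/tier1 25 > Peds/tier2 24 > Cardio/tier1 22 > Maternity/tier1 11 > Cardio/tier2 10 > Ortho/tier2 9 > Maternity/tier2 7.
Fill Burn tier1 block (20 at 30) → 215 left.
Peds/tier1 (28): +30 → 185 left.
Burn/tier2 (26): +25 → 160 left.
Ortho tier1 at 25: fill all 15 → 145 left.
Fill Peds tier2 block (50 at 24) → 95 left.
Fill Cardio tier1 block (40 at 22) → 55 left.
Fill Maternity tier1 block (40 at 11) → 15 left.
Cardio tier2 at 10: only 15 left, fill 15.
Total = 30×20 + 28×30 + 26×25 + 25×15 + 24×50 + 22×40 + 11×40 + 10×15 = 5135.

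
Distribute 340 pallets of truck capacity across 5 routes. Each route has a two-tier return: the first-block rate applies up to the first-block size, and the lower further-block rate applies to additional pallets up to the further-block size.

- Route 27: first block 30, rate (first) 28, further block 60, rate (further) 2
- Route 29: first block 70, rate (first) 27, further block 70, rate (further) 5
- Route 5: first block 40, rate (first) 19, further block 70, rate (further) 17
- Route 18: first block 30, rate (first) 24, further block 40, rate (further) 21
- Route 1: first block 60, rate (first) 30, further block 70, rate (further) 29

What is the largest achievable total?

8880

Rank every tier by rate: Route 1/first 30 > Route 1/second 29 > Route 27/first 28 > Route 29/first 27 > Route 18/first 24 > Route 18/second 21 > Route 5/first 19 > Route 5/second 17 > Route 29/second 5 > Route 27/second 2.
Fill Route 1 first block (60 at 30) — 280 left.
Route 1 second at 29: fill all 70 — 210 left.
Route 27/first (28): +30 — 180 left.
Fill Route 29 first block (70 at 27) — 110 left.
Fill Route 18 first block (30 at 24) — 80 left.
Route 18 second at 21: fill all 40 — 40 left.
Route 5 first at 19: fill all 40 — 0 left.
Total = 30×60 + 29×70 + 28×30 + 27×70 + 24×30 + 21×40 + 19×40 = 8880.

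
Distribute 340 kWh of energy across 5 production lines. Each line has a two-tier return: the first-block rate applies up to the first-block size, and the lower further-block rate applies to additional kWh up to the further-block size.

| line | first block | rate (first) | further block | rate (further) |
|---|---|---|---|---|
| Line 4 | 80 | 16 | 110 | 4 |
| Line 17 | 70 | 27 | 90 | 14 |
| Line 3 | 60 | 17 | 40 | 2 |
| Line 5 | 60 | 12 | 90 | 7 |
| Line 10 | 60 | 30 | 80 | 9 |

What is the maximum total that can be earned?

Rank every tier by rate: Line 10/T1 30 > Line 17/T1 27 > Line 3/T1 17 > Line 4/T1 16 > Line 17/T2 14 > Line 5/T1 12 > Line 10/T2 9 > Line 5/T2 7 > Line 4/T2 4 > Line 3/T2 2.
Fill Line 10 T1 block (60 at 30) ; 280 left.
Fill Line 17 T1 block (70 at 27) ; 210 left.
Fill Line 3 T1 block (60 at 17) ; 150 left.
Line 4 T1 at 16: fill all 80 ; 70 left.
Line 17/T2: +70 of 90 at 14; pool empty.
Total = 30×60 + 27×70 + 17×60 + 16×80 + 14×70 = 6970.

6970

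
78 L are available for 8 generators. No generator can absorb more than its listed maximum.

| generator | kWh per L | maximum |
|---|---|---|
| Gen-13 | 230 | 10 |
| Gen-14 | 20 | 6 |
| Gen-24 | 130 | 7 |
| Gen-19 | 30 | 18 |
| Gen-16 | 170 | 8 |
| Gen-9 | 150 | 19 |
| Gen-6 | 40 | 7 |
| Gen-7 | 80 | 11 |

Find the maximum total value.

9060

Highest kWh per L first: Gen-13 230 > Gen-16 170 > Gen-9 150 > Gen-24 130 > Gen-7 80 > Gen-6 40 > Gen-19 30 > Gen-14 20.
Gen-13 takes 10 to reach its cap of 10 — 68 left.
Gen-16: +8 to 8 (cap) — 60 left.
Give Gen-9 19 to hit its cap of 19 — 41 left.
Give Gen-24 7 to hit its cap of 7 — 34 left.
Gen-7 takes 11 to reach its cap of 11 — 23 left.
Give Gen-6 7 to hit its cap of 7 — 16 left.
Gen-19 has room for 18 but only 16 remain, so it gets 16.
Total = 230×10 + 130×7 + 30×16 + 170×8 + 150×19 + 40×7 + 80×11 = 9060.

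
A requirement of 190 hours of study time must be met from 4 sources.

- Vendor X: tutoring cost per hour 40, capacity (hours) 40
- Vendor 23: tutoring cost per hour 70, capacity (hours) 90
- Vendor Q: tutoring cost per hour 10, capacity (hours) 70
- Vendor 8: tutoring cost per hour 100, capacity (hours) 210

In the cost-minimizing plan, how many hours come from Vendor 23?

Use sources in increasing cost order.
Take 70 from Vendor Q at 10 ; need 120 more.
Vendor X (40): use full 40 ; 80 hours to go.
Vendor 23 at 70: take 80 of its 90 ; requirement met.
Vendor 8: unused.

80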